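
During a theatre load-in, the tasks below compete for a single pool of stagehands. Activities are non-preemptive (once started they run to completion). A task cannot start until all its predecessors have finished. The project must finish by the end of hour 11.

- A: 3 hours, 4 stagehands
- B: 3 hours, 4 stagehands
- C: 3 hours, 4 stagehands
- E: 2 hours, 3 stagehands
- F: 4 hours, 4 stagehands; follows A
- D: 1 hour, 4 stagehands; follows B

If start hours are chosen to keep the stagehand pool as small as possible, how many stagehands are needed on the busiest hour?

Early-start (A@1, B@1, C@1, E@1, F@4, D@4) gives peak 15: h1:15  h2:15  h3:12  h4:8  h5:4  h6:4  h7:4  h8:0  h9:0  h10:0  h11:0.
Shift C→4, E→4, F→6, D→7.
Schedule A@1, B@1, C@4, E@4, F@6, D@7: h1:8  h2:8  h3:8  h4:7  h5:7  h6:8  h7:8  h8:4  h9:4  h10:0  h11:0 — peak 8.

8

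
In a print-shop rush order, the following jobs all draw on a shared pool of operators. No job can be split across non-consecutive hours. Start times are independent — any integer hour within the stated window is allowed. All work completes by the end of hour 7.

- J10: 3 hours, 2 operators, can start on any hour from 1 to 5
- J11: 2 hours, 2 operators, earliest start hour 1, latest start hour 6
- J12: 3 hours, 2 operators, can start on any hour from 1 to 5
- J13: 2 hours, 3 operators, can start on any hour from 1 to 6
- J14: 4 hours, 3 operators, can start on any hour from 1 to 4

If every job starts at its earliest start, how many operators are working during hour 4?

3

At early start, hour 4 has: J14.
Demand: 3 = 3.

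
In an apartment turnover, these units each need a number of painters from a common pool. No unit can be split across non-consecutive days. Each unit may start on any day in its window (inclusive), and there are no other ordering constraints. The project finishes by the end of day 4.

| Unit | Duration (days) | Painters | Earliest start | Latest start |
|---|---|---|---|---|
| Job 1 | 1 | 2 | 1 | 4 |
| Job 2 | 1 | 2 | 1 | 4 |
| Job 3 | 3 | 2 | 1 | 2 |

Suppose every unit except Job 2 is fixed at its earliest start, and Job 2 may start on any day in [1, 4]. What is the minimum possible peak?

4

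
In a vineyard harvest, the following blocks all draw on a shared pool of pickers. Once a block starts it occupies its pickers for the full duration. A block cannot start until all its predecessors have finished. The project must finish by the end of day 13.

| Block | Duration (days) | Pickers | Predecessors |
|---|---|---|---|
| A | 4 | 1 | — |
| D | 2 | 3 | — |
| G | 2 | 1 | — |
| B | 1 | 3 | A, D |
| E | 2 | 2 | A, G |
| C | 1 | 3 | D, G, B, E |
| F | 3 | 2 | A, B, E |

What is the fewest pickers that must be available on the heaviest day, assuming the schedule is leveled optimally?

Early-start (A@1, D@1, G@1, B@5, E@5, C@7, F@7) gives peak 5: d1:5  d2:5  d3:1  d4:1  d5:5  d6:2  d7:5  d8:2  d9:2  d10:0  d11:0  d12:0  d13:0.
Shift D→5, B→7, E→8, C→10, F→11.
Schedule A@1, D@5, G@1, B@7, E@8, C@10, F@11: d1:2  d2:2  d3:1  d4:1  d5:3  d6:3  d7:3  d8:2  d9:2  d10:3  d11:2  d12:2  d13:2 — peak 3.
Total picker-days = 28 over 13 days ⇒ peak ≥ ⌈28/13⌉ = 3, so 3 is optimal.

3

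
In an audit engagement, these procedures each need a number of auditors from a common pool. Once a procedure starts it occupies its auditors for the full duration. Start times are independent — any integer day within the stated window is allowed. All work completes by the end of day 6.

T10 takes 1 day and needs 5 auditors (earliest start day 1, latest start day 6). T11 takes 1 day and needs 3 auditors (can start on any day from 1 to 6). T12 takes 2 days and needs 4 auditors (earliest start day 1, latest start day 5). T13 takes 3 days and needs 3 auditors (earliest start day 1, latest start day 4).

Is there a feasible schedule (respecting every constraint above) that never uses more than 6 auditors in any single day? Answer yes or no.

Schedule T10@1, T11@2, T12@5, T13@2: d1:5  d2:6  d3:3  d4:3  d5:4  d6:4 — peak 6 ≤ 6.

yes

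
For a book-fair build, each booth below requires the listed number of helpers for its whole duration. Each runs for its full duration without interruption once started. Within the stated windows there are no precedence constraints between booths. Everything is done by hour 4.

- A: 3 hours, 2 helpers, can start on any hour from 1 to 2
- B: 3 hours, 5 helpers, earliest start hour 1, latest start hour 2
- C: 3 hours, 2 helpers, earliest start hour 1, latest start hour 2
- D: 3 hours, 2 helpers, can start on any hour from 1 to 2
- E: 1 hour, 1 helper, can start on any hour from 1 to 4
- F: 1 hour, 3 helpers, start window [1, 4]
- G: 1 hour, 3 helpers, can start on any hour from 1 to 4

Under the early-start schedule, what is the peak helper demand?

18

Early-start schedule: A@1, B@1, C@1, D@1, E@1, F@1, G@1.
Load per hour: hour 1: 18, hour 2: 11, hour 3: 11, hour 4: 0.
Peak is 18.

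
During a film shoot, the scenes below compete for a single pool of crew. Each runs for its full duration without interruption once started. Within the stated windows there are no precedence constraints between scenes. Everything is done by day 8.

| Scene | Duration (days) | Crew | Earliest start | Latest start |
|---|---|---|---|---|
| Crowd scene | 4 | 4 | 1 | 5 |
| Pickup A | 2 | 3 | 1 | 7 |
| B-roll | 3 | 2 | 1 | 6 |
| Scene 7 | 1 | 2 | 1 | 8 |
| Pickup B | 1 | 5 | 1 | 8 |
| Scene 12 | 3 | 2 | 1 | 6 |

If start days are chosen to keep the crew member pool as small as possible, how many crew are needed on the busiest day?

Early-start (Crowd scene@1, Pickup A@1, B-roll@1, Scene 7@1, Pickup B@1, Scene 12@1) gives peak 18: d1:18  d2:11  d3:8  d4:4  d5:0  d6:0  d7:0  d8:0.
Shift Pickup A→5, Scene 7→4, Pickup B→8, Scene 12→5.
Schedule Crowd scene@1, Pickup A@5, B-roll@1, Scene 7@4, Pickup B@8, Scene 12@5: d1:6  d2:6  d3:6  d4:6  d5:5  d6:5  d7:2  d8:5 — peak 6.
Total crew member-days = 41 over 8 days ⇒ peak ≥ ⌈41/8⌉ = 6, so 6 is optimal.

6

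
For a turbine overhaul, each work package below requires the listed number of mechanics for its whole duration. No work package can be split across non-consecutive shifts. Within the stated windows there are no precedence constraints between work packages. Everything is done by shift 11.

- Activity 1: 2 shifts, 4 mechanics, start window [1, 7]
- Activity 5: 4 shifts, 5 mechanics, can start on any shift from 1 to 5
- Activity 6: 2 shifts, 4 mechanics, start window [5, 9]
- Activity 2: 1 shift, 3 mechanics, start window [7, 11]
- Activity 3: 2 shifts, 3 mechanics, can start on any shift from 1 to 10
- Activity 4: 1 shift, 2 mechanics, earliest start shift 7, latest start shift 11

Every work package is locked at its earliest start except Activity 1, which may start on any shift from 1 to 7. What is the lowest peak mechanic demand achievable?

Activity 1@1: s1:12  s2:12  s3:5  s4:5  s5:4  s6:4  s7:5  s8:0  s9:0  s10:0  s11:0 → peak 12
Activity 1@2: s1:8  s2:12  s3:9  s4:5  s5:4  s6:4  s7:5  s8:0  s9:0  s10:0  s11:0 → peak 12
Activity 1@3: s1:8  s2:8  s3:9  s4:9  s5:4  s6:4  s7:5  s8:0  s9:0  s10:0  s11:0 → peak 9
Activity 1@4: s1:8  s2:8  s3:5  s4:9  s5:8  s6:4  s7:5  s8:0  s9:0  s10:0  s11:0 → peak 9
Activity 1@5: s1:8  s2:8  s3:5  s4:5  s5:8  s6:8  s7:5  s8:0  s9:0  s10:0  s11:0 → peak 8
Activity 1@6: s1:8  s2:8  s3:5  s4:5  s5:4  s6:8  s7:9  s8:0  s9:0  s10:0  s11:0 → peak 9
Activity 1@7: s1:8  s2:8  s3:5  s4:5  s5:4  s6:4  s7:9  s8:4  s9:0  s10:0  s11:0 → peak 9
Best is Activity 1@5, peak 8.

8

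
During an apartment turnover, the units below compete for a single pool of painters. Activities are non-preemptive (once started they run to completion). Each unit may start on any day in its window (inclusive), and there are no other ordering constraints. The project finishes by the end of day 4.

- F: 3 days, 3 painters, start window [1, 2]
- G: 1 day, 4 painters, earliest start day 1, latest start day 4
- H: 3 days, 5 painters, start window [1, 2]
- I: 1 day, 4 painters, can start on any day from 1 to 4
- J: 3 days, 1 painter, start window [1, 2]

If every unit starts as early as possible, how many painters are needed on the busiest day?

Early-start schedule: F@1, G@1, H@1, I@1, J@1.
Load per day: day 1: 17, day 2: 9, day 3: 9, day 4: 0.
Peak is 17.

17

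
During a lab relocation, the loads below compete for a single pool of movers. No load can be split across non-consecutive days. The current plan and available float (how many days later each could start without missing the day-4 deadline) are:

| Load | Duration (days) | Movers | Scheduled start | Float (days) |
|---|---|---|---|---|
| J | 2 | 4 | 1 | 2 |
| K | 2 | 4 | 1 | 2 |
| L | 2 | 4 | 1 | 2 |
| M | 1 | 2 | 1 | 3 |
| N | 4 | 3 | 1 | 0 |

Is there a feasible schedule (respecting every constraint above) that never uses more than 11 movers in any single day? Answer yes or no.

Schedule J@1, K@1, L@3, M@3, N@1: d1:11  d2:11  d3:9  d4:7 — peak 11 ≤ 11.

yes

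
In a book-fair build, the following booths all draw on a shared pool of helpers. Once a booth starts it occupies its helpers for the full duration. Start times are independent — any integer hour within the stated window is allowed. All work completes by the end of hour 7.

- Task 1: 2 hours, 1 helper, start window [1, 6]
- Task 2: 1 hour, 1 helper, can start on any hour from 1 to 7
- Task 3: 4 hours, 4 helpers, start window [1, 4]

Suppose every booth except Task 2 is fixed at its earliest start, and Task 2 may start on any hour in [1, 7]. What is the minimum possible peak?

5

Task 2@1: h1:6  h2:5  h3:4  h4:4  h5:0  h6:0  h7:0 → peak 6
Task 2@2: h1:5  h2:6  h3:4  h4:4  h5:0  h6:0  h7:0 → peak 6
Task 2@3: h1:5  h2:5  h3:5  h4:4  h5:0  h6:0  h7:0 → peak 5
Task 2@4: h1:5  h2:5  h3:4  h4:5  h5:0  h6:0  h7:0 → peak 5
Task 2@5: h1:5  h2:5  h3:4  h4:4  h5:1  h6:0  h7:0 → peak 5
Task 2@6: h1:5  h2:5  h3:4  h4:4  h5:0  h6:1  h7:0 → peak 5
Task 2@7: h1:5  h2:5  h3:4  h4:4  h5:0  h6:0  h7:1 → peak 5
Best is Task 2@3, peak 5.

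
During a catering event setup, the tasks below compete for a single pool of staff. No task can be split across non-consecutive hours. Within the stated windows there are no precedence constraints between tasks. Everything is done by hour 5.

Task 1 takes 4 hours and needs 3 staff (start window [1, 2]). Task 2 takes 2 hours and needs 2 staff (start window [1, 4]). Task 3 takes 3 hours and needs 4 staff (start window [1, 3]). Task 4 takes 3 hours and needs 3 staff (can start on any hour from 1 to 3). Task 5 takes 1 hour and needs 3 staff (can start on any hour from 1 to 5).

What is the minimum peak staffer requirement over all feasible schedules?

Early-start (Task 1@1, Task 2@1, Task 3@1, Task 4@1, Task 5@1) gives peak 15: h1:15  h2:12  h3:10  h4:3  h5:0.
Shift Task 4→3, Task 5→4.
Schedule Task 1@1, Task 2@1, Task 3@1, Task 4@3, Task 5@4: h1:9  h2:9  h3:10  h4:9  h5:3 — peak 10.

10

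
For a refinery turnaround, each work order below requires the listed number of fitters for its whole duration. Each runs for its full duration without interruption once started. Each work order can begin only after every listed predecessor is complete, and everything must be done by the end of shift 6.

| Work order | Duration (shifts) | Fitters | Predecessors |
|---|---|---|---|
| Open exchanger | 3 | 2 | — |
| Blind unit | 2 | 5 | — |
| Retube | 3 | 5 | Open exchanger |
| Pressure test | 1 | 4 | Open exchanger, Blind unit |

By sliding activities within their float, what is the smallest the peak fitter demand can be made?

9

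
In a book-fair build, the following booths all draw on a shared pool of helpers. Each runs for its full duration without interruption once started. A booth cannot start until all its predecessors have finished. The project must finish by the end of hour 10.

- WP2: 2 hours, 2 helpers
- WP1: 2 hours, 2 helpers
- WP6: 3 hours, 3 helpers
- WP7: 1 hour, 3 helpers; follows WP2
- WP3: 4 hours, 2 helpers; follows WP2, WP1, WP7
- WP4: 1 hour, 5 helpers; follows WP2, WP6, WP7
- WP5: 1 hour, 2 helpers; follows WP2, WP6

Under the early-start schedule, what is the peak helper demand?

9

Early-start schedule: WP2@1, WP1@1, WP6@1, WP7@3, WP3@4, WP4@4, WP5@4.
Load per hour: hour 1: 7, hour 2: 7, hour 3: 6, hour 4: 9, hour 5: 2, hour 6: 2, hour 7: 2, hour 8: 0, hour 9: 0, hour 10: 0.
Peak is 9.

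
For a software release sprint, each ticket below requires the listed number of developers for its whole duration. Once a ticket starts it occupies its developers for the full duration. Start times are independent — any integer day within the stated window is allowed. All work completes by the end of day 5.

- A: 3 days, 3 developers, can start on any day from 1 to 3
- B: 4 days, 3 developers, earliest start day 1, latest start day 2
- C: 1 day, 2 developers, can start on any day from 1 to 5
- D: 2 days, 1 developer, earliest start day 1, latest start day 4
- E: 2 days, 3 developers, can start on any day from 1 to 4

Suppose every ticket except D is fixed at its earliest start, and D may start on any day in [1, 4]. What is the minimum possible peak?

D@1: d1:12  d2:10  d3:6  d4:3  d5:0 → peak 12
D@2: d1:11  d2:10  d3:7  d4:3  d5:0 → peak 11
D@3: d1:11  d2:9  d3:7  d4:4  d5:0 → peak 11
D@4: d1:11  d2:9  d3:6  d4:4  d5:1 → peak 11
Best is D@2, peak 11.

11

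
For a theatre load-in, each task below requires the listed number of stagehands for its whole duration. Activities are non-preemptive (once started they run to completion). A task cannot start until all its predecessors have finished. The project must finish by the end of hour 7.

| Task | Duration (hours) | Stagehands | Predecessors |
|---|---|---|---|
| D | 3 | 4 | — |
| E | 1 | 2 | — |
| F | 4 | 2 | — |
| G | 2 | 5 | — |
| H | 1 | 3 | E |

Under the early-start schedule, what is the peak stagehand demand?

14

Early-start schedule: D@1, E@1, F@1, G@1, H@2.
Load per hour: hour 1: 13, hour 2: 14, hour 3: 6, hour 4: 2, hour 5: 0, hour 6: 0, hour 7: 0.
Peak is 14.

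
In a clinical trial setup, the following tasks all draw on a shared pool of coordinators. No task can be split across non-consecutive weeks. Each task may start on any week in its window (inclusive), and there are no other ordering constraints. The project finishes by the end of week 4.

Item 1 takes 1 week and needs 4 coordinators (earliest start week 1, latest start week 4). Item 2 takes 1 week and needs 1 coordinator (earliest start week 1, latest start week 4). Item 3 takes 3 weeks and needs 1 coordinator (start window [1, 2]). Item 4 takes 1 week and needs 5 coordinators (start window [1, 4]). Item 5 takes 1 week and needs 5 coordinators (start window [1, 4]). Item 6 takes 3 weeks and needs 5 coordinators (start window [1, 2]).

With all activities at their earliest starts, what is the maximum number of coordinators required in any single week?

21

Early-start schedule: Item 1@1, Item 2@1, Item 3@1, Item 4@1, Item 5@1, Item 6@1.
Load per week: week 1: 21, week 2: 6, week 3: 6, week 4: 0.
Peak is 21.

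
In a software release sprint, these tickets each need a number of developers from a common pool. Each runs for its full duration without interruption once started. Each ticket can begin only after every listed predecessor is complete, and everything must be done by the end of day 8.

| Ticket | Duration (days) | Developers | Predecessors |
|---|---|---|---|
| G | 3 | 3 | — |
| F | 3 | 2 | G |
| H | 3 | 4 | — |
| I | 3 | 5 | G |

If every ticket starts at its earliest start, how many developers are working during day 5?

7

At early start, day 5 has: F, I.
Demand: 2 + 5 = 7.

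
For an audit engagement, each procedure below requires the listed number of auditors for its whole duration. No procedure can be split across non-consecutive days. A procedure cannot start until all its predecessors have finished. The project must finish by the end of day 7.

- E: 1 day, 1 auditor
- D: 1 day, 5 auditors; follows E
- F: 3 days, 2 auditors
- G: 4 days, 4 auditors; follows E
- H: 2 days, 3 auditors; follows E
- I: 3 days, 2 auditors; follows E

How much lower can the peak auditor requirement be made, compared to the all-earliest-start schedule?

9

Early-start peak: d1:3  d2:16  d3:11  d4:6  d5:4  d6:0  d7:0 ⇒ 16.
Leveled (E@1, D@2, F@1, G@4, H@3, I@5): d1:3  d2:7  d3:5  d4:7  d5:6  d6:6  d7:6 ⇒ 7.
Reduction 16 − 7 = 9.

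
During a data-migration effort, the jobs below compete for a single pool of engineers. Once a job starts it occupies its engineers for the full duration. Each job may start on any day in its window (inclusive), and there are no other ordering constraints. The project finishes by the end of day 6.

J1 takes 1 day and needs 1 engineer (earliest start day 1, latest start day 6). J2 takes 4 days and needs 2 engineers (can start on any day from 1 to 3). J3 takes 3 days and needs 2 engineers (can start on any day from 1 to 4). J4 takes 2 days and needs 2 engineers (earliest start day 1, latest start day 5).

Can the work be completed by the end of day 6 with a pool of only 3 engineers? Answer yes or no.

no

Total engineer-days = 19; over 6 days the average is 19/6 > 3, so some day must exceed 3.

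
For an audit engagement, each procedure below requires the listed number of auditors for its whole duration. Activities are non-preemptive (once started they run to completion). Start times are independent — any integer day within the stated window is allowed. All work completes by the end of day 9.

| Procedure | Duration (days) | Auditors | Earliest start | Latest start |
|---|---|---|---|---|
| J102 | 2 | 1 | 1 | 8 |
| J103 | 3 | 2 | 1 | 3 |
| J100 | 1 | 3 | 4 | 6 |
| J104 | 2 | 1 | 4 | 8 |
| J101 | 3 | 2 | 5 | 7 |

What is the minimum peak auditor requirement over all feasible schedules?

3

Early-start (J102@1, J103@1, J100@4, J104@4, J101@5) gives peak 4: d1:3  d2:3  d3:2  d4:4  d5:3  d6:2  d7:2  d8:0  d9:0.
Shift J104→5.
Schedule J102@1, J103@1, J100@4, J104@5, J101@5: d1:3  d2:3  d3:2  d4:3  d5:3  d6:3  d7:2  d8:0  d9:0 — peak 3.
Total auditor-days = 19 over 9 days ⇒ peak ≥ ⌈19/9⌉ = 3, so 3 is optimal.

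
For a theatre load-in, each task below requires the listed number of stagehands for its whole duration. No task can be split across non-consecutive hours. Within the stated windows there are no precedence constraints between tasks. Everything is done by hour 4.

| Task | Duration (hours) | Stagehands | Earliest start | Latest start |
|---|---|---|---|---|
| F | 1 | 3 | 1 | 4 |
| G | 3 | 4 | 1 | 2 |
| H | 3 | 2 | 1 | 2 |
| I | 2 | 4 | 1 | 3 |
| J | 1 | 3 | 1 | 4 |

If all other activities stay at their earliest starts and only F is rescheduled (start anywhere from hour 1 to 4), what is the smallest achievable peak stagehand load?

F@1: h1:16  h2:10  h3:6  h4:0 → peak 16
F@2: h1:13  h2:13  h3:6  h4:0 → peak 13
F@3: h1:13  h2:10  h3:9  h4:0 → peak 13
F@4: h1:13  h2:10  h3:6  h4:3 → peak 13
Best is F@2, peak 13.

13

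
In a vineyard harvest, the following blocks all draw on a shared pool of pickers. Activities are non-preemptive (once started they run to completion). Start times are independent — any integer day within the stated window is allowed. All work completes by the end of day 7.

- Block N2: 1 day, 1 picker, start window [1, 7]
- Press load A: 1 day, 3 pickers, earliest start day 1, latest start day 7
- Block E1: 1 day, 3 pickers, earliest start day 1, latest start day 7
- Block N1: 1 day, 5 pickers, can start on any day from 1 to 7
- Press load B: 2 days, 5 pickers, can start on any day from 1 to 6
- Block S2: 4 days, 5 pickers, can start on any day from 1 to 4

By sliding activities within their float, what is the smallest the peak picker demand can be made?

8

Early-start (Block N2@1, Press load A@1, Block E1@1, Block N1@1, Press load B@1, Block S2@1) gives peak 22: d1:22  d2:10  d3:5  d4:5  d5:0  d6:0  d7:0.
Shift Press load A→2, Block E1→3, Press load B→2, Block S2→4.
Schedule Block N2@1, Press load A@2, Block E1@3, Block N1@1, Press load B@2, Block S2@4: d1:6  d2:8  d3:8  d4:5  d5:5  d6:5  d7:5 — peak 8.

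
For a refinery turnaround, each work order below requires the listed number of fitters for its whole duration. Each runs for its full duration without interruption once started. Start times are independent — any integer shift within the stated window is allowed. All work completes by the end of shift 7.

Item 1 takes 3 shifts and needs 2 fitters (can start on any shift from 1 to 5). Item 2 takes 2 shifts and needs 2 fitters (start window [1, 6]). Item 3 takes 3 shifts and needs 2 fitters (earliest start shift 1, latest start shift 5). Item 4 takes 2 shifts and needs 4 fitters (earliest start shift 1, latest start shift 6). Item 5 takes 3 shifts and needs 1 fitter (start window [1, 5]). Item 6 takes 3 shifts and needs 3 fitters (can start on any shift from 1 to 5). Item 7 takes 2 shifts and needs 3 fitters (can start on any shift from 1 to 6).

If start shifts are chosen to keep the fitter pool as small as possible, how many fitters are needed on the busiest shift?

Early-start (Item 1@1, Item 2@1, Item 3@1, Item 4@1, Item 5@1, Item 6@1, Item 7@1) gives peak 17: s1:17  s2:17  s3:8  s4:0  s5:0  s6:0  s7:0.
Shift Item 4→4, Item 6→4, Item 7→6.
Schedule Item 1@1, Item 2@1, Item 3@1, Item 4@4, Item 5@1, Item 6@4, Item 7@6: s1:7  s2:7  s3:5  s4:7  s5:7  s6:6  s7:3 — peak 7.

7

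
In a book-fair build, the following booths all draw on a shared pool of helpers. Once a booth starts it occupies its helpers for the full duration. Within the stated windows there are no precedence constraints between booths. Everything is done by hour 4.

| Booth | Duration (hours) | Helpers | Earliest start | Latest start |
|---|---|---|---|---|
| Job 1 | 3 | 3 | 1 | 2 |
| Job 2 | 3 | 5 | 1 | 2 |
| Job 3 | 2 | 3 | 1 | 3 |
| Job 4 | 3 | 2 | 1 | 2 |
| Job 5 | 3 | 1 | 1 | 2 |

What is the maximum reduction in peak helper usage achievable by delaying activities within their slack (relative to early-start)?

Early-start peak: h1:14  h2:14  h3:11  h4:0 ⇒ 14.
Leveled (Job 1@1, Job 2@1, Job 3@1, Job 4@1, Job 5@1): h1:14  h2:14  h3:11  h4:0 ⇒ 14.
Reduction 14 − 14 = 0.

0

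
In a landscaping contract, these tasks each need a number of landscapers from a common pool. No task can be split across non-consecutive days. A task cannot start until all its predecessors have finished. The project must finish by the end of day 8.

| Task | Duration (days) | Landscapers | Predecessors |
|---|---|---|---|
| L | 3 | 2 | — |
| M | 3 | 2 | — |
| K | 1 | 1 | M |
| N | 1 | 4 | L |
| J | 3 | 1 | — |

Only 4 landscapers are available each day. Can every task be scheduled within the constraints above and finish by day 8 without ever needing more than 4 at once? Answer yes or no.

yes

Schedule L@1, M@1, K@4, N@5, J@6: d1:4  d2:4  d3:4  d4:1  d5:4  d6:1  d7:1  d8:1 — peak 4 ≤ 4.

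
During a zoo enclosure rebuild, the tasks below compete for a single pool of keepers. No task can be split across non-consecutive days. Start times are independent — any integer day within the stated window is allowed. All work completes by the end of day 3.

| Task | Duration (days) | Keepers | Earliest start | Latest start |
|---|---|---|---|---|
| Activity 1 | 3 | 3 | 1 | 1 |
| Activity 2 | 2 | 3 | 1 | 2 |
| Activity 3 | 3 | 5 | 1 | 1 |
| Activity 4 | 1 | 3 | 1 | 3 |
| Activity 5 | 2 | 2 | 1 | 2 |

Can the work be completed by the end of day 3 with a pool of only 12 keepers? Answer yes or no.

no

Total keeper-days = 37; over 3 days the average is 37/3 > 12, so some day must exceed 12.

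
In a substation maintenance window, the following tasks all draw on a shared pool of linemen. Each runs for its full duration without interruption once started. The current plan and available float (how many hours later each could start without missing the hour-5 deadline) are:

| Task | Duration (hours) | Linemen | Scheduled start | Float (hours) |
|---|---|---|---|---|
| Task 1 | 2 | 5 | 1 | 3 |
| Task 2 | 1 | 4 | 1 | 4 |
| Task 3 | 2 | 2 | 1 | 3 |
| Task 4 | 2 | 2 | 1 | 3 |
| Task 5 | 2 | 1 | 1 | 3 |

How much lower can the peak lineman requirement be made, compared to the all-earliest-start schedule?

9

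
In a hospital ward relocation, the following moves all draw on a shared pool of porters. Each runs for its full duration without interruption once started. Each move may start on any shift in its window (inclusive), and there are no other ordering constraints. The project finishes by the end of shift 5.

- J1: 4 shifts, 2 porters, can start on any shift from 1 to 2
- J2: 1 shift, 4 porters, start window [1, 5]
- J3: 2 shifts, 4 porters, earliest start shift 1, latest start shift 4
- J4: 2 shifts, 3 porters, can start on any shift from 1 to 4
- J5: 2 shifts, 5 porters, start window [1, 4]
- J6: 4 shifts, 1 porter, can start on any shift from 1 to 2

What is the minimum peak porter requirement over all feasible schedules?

10

Early-start (J1@1, J2@1, J3@1, J4@1, J5@1, J6@1) gives peak 19: s1:19  s2:15  s3:3  s4:3  s5:0.
Shift J4→2, J5→4, J6→2.
Schedule J1@1, J2@1, J3@1, J4@2, J5@4, J6@2: s1:10  s2:10  s3:6  s4:8  s5:6 — peak 10.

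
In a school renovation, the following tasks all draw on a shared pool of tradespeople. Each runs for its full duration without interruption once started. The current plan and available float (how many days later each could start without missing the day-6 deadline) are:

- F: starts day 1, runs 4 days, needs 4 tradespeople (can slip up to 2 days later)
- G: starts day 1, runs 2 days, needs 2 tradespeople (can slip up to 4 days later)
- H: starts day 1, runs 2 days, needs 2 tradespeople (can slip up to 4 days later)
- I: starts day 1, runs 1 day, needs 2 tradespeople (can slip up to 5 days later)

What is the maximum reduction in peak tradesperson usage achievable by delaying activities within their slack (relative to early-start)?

4

Early-start peak: d1:10  d2:8  d3:4  d4:4  d5:0  d6:0 ⇒ 10.
Leveled (F@1, G@1, H@3, I@5): d1:6  d2:6  d3:6  d4:6  d5:2  d6:0 ⇒ 6.
Reduction 10 − 6 = 4.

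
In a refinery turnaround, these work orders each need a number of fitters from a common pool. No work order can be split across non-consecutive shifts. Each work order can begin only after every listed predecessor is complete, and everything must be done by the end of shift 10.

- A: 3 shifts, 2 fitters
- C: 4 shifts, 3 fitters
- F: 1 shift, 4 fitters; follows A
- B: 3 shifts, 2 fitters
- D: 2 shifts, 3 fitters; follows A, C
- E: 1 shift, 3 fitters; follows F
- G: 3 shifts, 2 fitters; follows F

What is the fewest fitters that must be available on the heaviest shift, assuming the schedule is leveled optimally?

Early-start (A@1, C@1, F@4, B@1, D@5, E@5, G@5) gives peak 8: s1:7  s2:7  s3:7  s4:7  s5:8  s6:5  s7:2  s8:0  s9:0  s10:0.
Shift F→5, B→6, D→6, E→9, G→8.
Schedule A@1, C@1, F@5, B@6, D@6, E@9, G@8: s1:5  s2:5  s3:5  s4:3  s5:4  s6:5  s7:5  s8:4  s9:5  s10:2 — peak 5.
Total fitter-shifts = 43 over 10 shifts ⇒ peak ≥ ⌈43/10⌉ = 5, so 5 is optimal.

5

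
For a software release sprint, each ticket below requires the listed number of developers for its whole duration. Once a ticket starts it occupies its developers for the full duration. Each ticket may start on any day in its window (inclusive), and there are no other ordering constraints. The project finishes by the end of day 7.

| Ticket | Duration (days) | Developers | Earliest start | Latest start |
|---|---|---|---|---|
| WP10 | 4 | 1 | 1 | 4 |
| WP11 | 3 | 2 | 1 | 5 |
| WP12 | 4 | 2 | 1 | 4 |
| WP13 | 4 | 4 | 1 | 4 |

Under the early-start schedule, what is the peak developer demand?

Early-start schedule: WP10@1, WP11@1, WP12@1, WP13@1.
Load per day: day 1: 9, day 2: 9, day 3: 9, day 4: 7, day 5: 0, day 6: 0, day 7: 0.
Peak is 9.

9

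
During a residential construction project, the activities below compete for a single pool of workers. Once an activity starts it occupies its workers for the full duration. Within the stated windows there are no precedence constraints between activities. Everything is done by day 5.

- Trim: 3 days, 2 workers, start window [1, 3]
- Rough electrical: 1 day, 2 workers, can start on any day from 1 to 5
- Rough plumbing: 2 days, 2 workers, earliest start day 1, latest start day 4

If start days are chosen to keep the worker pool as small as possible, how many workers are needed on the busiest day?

4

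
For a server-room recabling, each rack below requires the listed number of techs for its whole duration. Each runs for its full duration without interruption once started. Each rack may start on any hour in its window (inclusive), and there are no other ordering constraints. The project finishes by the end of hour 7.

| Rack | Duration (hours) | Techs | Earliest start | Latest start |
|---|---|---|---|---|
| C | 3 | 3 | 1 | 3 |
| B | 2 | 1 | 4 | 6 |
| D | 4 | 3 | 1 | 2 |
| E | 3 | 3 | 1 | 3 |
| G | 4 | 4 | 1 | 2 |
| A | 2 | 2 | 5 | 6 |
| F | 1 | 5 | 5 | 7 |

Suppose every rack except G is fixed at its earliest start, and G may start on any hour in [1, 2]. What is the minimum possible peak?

13

G@1: h1:13  h2:13  h3:13  h4:8  h5:8  h6:2  h7:0 → peak 13
G@2: h1:9  h2:13  h3:13  h4:8  h5:12  h6:2  h7:0 → peak 13
Best is G@1, peak 13.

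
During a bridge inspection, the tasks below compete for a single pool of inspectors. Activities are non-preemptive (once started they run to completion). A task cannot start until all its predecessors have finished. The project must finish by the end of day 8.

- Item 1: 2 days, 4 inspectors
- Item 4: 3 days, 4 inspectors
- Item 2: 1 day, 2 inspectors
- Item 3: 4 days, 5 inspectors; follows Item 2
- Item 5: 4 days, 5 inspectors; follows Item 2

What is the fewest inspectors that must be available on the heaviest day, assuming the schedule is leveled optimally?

10

Early-start (Item 1@1, Item 4@1, Item 2@1, Item 3@2, Item 5@2) gives peak 18: d1:10  d2:18  d3:14  d4:10  d5:10  d6:0  d7:0  d8:0.
Shift Item 3→3, Item 5→4.
Schedule Item 1@1, Item 4@1, Item 2@1, Item 3@3, Item 5@4: d1:10  d2:8  d3:9  d4:10  d5:10  d6:10  d7:5  d8:0 — peak 10.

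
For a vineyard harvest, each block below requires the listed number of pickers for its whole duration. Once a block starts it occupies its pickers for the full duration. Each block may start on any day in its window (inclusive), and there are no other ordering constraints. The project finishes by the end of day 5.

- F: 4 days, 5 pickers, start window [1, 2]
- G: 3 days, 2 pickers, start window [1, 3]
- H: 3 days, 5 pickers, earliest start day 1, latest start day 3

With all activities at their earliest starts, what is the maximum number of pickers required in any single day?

Early-start schedule: F@1, G@1, H@1.
Load per day: day 1: 12, day 2: 12, day 3: 12, day 4: 5, day 5: 0.
Peak is 12.

12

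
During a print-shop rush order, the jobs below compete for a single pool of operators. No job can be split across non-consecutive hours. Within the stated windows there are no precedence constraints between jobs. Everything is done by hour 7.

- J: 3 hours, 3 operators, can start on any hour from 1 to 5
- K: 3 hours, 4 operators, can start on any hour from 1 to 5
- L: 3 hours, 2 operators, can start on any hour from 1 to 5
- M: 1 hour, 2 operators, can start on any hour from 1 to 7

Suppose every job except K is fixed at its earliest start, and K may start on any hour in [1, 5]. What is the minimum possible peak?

K@1: h1:11  h2:9  h3:9  h4:0  h5:0  h6:0  h7:0 → peak 11
K@2: h1:7  h2:9  h3:9  h4:4  h5:0  h6:0  h7:0 → peak 9
K@3: h1:7  h2:5  h3:9  h4:4  h5:4  h6:0  h7:0 → peak 9
K@4: h1:7  h2:5  h3:5  h4:4  h5:4  h6:4  h7:0 → peak 7
K@5: h1:7  h2:5  h3:5  h4:0  h5:4  h6:4  h7:4 → peak 7
Best is K@4, peak 7.

7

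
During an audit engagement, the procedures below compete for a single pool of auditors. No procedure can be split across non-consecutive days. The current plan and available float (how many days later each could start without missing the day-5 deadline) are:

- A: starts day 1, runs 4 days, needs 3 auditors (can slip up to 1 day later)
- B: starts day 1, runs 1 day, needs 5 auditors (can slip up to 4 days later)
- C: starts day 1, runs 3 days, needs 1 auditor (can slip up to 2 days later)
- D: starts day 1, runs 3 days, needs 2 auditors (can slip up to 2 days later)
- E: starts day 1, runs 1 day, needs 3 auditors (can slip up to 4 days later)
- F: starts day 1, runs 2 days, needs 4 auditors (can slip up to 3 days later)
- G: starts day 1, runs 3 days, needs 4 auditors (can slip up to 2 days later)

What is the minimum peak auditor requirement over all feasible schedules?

10

Early-start (A@1, B@1, C@1, D@1, E@1, F@1, G@1) gives peak 22: d1:22  d2:14  d3:10  d4:3  d5:0.
Shift B→5, E→4, G→3.
Schedule A@1, B@5, C@1, D@1, E@4, F@1, G@3: d1:10  d2:10  d3:10  d4:10  d5:9 — peak 10.
Total auditor-days = 49 over 5 days ⇒ peak ≥ ⌈49/5⌉ = 10, so 10 is optimal.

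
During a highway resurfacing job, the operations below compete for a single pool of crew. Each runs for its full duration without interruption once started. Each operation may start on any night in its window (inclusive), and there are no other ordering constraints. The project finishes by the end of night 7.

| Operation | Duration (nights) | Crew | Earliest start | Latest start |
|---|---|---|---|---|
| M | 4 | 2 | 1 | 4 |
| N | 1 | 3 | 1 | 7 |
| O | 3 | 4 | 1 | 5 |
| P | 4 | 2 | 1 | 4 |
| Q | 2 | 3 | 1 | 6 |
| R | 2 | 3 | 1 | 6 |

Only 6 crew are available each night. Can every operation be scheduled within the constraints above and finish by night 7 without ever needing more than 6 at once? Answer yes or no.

no

Total crew member-nights = 43; over 7 nights the average is 43/7 > 6, so some night must exceed 6.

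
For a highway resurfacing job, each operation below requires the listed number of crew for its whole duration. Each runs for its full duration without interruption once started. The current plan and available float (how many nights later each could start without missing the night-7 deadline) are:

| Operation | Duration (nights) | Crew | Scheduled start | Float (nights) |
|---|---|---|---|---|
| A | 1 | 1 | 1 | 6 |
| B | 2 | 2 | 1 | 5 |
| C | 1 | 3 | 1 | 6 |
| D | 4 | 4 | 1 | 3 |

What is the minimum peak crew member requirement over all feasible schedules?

Early-start (A@1, B@1, C@1, D@1) gives peak 10: n1:10  n2:6  n3:4  n4:4  n5:0  n6:0  n7:0.
Shift C→3, D→4.
Schedule A@1, B@1, C@3, D@4: n1:3  n2:2  n3:3  n4:4  n5:4  n6:4  n7:4 — peak 4.
Total crew member-nights = 24 over 7 nights ⇒ peak ≥ ⌈24/7⌉ = 4, so 4 is optimal.

4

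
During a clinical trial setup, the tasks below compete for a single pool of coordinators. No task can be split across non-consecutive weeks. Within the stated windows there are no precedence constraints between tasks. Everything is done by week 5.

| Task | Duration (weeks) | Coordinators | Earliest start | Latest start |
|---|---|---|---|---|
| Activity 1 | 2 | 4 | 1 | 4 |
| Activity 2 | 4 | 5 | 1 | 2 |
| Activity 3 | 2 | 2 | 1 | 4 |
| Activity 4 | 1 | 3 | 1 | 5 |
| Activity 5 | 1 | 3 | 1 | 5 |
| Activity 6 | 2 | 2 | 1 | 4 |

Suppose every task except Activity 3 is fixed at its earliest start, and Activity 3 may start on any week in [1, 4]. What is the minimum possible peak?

17

Activity 3@1: w1:19  w2:13  w3:5  w4:5  w5:0 → peak 19
Activity 3@2: w1:17  w2:13  w3:7  w4:5  w5:0 → peak 17
Activity 3@3: w1:17  w2:11  w3:7  w4:7  w5:0 → peak 17
Activity 3@4: w1:17  w2:11  w3:5  w4:7  w5:2 → peak 17
Best is Activity 3@2, peak 17.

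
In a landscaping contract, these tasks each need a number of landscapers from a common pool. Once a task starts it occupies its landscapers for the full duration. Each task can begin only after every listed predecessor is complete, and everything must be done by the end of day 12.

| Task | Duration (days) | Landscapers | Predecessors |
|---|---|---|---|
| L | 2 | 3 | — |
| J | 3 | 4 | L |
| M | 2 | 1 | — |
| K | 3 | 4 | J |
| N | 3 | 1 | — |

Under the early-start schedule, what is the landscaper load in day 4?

At early start, day 4 has: J.
Demand: 4 = 4.

4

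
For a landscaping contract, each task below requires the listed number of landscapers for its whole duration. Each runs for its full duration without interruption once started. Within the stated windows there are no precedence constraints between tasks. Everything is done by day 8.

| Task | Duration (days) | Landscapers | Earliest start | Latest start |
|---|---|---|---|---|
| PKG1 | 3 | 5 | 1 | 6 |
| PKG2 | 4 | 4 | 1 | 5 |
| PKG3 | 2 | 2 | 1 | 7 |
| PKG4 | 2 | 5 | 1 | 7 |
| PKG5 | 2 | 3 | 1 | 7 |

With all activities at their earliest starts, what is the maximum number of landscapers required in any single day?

19

Early-start schedule: PKG1@1, PKG2@1, PKG3@1, PKG4@1, PKG5@1.
Load per day: day 1: 19, day 2: 19, day 3: 9, day 4: 4, day 5: 0, day 6: 0, day 7: 0, day 8: 0.
Peak is 19.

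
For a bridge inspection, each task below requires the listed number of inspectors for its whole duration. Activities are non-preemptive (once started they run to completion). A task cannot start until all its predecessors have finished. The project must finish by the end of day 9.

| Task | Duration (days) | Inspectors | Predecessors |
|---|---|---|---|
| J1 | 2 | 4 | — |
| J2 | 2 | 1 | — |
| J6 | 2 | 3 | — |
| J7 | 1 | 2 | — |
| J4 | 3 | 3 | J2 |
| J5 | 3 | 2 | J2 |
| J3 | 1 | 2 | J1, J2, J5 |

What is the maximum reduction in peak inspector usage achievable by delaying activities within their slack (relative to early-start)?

5

Early-start peak: d1:10  d2:8  d3:5  d4:5  d5:5  d6:2  d7:0  d8:0  d9:0 ⇒ 10.
Leveled (J1@1, J2@1, J6@3, J7@3, J4@5, J5@4, J3@7): d1:5  d2:5  d3:5  d4:5  d5:5  d6:5  d7:5  d8:0  d9:0 ⇒ 5.
Reduction 10 − 5 = 5.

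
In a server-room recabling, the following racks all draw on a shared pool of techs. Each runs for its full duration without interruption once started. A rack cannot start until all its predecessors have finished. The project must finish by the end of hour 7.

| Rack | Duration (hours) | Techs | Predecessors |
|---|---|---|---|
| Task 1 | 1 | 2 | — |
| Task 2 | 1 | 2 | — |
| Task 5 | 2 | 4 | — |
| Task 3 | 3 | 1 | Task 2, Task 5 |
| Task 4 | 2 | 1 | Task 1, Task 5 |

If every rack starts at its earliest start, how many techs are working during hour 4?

2

At early start, hour 4 has: Task 3, Task 4.
Demand: 1 + 1 = 2.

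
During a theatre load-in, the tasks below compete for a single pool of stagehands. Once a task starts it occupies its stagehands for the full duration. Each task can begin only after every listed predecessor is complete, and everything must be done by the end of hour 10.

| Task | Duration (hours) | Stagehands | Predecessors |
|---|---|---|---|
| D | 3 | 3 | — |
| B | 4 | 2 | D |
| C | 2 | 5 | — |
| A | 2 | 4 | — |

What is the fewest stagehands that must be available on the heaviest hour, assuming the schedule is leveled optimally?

Early-start (D@1, B@4, C@1, A@1) gives peak 12: h1:12  h2:12  h3:3  h4:2  h5:2  h6:2  h7:2  h8:0  h9:0  h10:0.
Shift C→8, A→4.
Schedule D@1, B@4, C@8, A@4: h1:3  h2:3  h3:3  h4:6  h5:6  h6:2  h7:2  h8:5  h9:5  h10:0 — peak 6.

6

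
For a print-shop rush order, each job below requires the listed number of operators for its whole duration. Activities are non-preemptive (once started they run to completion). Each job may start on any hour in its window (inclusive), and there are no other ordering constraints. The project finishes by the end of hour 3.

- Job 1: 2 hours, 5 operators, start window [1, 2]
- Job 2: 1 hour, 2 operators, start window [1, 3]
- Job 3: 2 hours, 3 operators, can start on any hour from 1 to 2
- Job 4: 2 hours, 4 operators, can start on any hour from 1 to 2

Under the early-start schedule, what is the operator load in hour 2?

At early start, hour 2 has: Job 1, Job 3, Job 4.
Demand: 5 + 3 + 4 = 12.

12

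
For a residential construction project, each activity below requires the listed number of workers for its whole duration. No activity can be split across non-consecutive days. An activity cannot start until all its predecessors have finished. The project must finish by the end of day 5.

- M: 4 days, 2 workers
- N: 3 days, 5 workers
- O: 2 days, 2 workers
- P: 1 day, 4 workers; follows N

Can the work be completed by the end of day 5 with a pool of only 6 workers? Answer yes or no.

Total worker-days = 31; over 5 days the average is 31/5 > 6, so some day must exceed 6.

no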